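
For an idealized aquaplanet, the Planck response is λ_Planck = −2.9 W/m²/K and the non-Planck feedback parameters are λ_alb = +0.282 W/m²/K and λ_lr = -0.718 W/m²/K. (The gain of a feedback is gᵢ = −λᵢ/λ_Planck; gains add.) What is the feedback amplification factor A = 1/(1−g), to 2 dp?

Convert to gains: g_alb = 0.282/2.9 = 0.09724; g_lr = -0.718/2.9 = -0.2476.
Total gain g = -0.15036.
A = 1/(1 + 0.15036) = 0.87.

0.87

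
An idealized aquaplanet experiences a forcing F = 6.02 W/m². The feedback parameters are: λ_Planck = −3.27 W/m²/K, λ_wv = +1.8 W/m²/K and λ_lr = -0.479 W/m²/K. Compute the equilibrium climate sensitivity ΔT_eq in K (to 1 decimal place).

Net feedback parameter λ = (−3.27) + (+1.8) + (-0.479) = -1.949 W/m²/K.
ΔT = −F/λ = −6.02/(-1.949) = 3.1 K.

3.1 K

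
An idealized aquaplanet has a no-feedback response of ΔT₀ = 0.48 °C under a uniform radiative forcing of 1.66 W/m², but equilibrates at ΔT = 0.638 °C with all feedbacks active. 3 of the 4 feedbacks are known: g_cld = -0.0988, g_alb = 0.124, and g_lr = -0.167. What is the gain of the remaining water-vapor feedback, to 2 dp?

Amplification A = ΔT/ΔT₀ = 0.638/0.48 = 1.329.
Total gain g = 1 − 1/A = 1 − 1/1.329 = 0.2476.
Known gains sum to -0.0988 + 0.124 − 0.167 = -0.1418.
g_wv = 0.2476 + 0.1418 = 0.39.

0.39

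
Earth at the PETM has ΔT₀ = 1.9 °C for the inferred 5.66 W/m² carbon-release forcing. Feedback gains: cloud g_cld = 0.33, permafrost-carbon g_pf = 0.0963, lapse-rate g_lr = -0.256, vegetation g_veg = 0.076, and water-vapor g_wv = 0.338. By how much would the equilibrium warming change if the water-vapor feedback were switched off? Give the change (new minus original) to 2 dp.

Original: g = 0.5843, ΔT = 1.9/(1−0.5843) = 4.5706 °C.
Without water-vapor: g' = 0.2463, ΔT' = 1.9/(1−0.2463) = 2.5209 °C.
Change = 2.5209 − 4.5706 = -2.05 °C.

-2.05 °C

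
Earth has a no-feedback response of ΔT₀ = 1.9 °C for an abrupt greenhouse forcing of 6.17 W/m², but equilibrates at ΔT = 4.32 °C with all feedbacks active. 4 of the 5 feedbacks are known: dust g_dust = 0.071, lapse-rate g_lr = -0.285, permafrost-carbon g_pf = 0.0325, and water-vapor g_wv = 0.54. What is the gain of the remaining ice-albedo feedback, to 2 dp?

Amplification A = ΔT/ΔT₀ = 4.32/1.9 = 2.274.
Total gain g = 1 − 1/A = 1 − 1/2.274 = 0.5602.
Known gains sum to 0.071 − 0.285 + 0.0325 + 0.54 = 0.3585.
g_ice = 0.5602 − 0.3585 = 0.20.

0.20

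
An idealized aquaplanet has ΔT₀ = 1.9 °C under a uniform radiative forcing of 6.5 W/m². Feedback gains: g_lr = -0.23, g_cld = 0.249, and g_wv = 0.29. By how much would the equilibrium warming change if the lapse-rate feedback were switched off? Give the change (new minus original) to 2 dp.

Original: g = 0.309, ΔT = 1.9/(1−0.309) = 2.7496 °C.
Without lapse-rate: g' = 0.539, ΔT' = 1.9/(1−0.539) = 4.1215 °C.
Change = 4.1215 − 2.7496 = 1.37 °C.

1.37 °C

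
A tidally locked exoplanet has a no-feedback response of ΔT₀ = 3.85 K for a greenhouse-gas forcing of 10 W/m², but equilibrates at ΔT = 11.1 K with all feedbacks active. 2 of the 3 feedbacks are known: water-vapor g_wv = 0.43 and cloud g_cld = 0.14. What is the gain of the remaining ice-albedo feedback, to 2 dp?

Amplification A = ΔT/ΔT₀ = 11.1/3.85 = 2.883.
Total gain g = 1 − 1/A = 1 − 1/2.883 = 0.6531.
Known gains sum to 0.43 + 0.14 = 0.57.
g_ice = 0.6531 − 0.57 = 0.08.

0.08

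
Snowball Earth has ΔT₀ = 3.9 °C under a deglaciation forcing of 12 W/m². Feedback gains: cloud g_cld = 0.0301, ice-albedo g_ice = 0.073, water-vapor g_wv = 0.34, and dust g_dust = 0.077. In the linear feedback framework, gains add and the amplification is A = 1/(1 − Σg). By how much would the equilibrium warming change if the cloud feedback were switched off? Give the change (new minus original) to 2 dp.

Original: g = 0.5201, ΔT = 3.9/(1−0.5201) = 8.1267 °C.
Without cloud: g' = 0.49, ΔT' = 3.9/(1−0.49) = 7.6471 °C.
Change = 7.6471 − 8.1267 = -0.48 °C.

-0.48 °C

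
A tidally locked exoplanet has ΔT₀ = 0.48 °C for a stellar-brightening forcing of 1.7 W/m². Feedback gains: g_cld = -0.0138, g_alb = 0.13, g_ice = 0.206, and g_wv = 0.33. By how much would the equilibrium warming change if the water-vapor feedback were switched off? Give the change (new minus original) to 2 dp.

Original: g = 0.6522, ΔT = 0.48/(1−0.6522) = 1.3801 °C.
Without water-vapor: g' = 0.3222, ΔT' = 0.48/(1−0.3222) = 0.7082 °C.
Change = 0.7082 − 1.3801 = -0.67 °C.

-0.67 °C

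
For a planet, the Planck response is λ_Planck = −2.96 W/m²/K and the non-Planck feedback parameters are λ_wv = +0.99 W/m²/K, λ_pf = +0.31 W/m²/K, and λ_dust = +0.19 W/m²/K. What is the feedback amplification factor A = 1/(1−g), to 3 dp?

2.014

Convert to gains: g_wv = 0.99/2.96 = 0.3345; g_pf = 0.31/2.96 = 0.1047; g_dust = 0.19/2.96 = 0.06419.
Total gain g = 0.50339.
A = 1/(1 − 0.50339) = 2.014.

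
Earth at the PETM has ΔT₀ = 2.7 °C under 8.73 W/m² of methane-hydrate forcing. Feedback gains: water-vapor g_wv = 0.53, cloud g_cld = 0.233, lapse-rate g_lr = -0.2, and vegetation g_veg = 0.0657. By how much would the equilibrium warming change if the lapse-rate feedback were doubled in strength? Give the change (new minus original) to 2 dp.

Original: g = 0.6287, ΔT = 2.7/(1−0.6287) = 7.2717 °C.
With doubled lapse-rate: g' = 0.4287, ΔT' = 2.7/(1−0.4287) = 4.7261 °C.
Change = 4.7261 − 7.2717 = -2.55 °C.

-2.55 °C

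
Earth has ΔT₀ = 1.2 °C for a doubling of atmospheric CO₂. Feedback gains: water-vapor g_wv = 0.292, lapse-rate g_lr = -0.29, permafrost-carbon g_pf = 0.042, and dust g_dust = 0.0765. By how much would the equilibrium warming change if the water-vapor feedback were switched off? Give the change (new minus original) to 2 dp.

Original: g = 0.1205, ΔT = 1.2/(1−0.1205) = 1.3644 °C.
Without water-vapor: g' = -0.1715, ΔT' = 1.2/(1+0.1715) = 1.0243 °C.
Change = 1.0243 − 1.3644 = -0.34 °C.

-0.34 °C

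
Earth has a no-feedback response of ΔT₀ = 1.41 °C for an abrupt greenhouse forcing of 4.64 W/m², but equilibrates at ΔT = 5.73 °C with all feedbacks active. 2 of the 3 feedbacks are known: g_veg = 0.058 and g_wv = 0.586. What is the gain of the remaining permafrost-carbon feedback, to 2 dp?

Amplification A = ΔT/ΔT₀ = 5.73/1.41 = 4.064.
Total gain g = 1 − 1/A = 1 − 1/4.064 = 0.7539.
Known gains sum to 0.058 + 0.586 = 0.644.
g_pf = 0.7539 − 0.644 = 0.11.

0.11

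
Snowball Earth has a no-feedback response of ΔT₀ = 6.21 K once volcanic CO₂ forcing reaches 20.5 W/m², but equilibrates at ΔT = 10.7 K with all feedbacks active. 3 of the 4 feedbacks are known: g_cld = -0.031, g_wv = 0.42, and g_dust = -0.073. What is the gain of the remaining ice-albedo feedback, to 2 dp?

Amplification A = ΔT/ΔT₀ = 10.7/6.21 = 1.723.
Total gain g = 1 − 1/A = 1 − 1/1.723 = 0.4196.
Known gains sum to -0.031 + 0.42 − 0.073 = 0.316.
g_ice = 0.4196 − 0.316 = 0.10.

0.10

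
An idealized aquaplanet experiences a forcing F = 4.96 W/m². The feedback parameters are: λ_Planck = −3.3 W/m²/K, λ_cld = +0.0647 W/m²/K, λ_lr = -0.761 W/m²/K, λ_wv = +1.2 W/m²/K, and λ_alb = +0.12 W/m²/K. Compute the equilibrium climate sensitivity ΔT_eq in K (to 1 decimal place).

Net feedback parameter λ = (−3.3) + (+0.0647) + (-0.761) + (+1.2) + (+0.12) = -2.6763 W/m²/K.
ΔT = −F/λ = −4.96/(-2.6763) = 1.9 K.

1.9 K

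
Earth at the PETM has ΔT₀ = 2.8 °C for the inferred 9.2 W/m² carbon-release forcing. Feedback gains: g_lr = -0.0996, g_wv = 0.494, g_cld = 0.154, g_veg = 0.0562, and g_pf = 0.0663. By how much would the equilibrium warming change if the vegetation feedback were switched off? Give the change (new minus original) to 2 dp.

-1.24 °C

Original: g = 0.6709, ΔT = 2.8/(1−0.6709) = 8.5081 °C.
Without vegetation: g' = 0.6147, ΔT' = 2.8/(1−0.6147) = 7.2671 °C.
Change = 7.2671 − 8.5081 = -1.24 °C.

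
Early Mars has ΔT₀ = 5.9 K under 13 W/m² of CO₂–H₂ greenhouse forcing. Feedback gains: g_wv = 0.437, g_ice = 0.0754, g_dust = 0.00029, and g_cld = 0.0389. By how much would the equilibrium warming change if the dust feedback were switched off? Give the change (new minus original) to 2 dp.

Original: g = 0.55159, ΔT = 5.9/(1−0.55159) = 13.1576 K.
Without dust: g' = 0.5513, ΔT' = 5.9/(1−0.5513) = 13.1491 K.
Change = 13.1491 − 13.1576 = -0.01 K.

-0.01 K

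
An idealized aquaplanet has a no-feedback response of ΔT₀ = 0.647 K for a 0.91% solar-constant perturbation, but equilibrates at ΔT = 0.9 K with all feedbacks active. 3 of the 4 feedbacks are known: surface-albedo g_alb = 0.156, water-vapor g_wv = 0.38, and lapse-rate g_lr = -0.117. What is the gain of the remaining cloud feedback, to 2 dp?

Amplification A = ΔT/ΔT₀ = 0.9/0.647 = 1.391.
Total gain g = 1 − 1/A = 1 − 1/1.391 = 0.2811.
Known gains sum to 0.156 + 0.38 − 0.117 = 0.419.
g_cld = 0.2811 − 0.419 = -0.14.

-0.14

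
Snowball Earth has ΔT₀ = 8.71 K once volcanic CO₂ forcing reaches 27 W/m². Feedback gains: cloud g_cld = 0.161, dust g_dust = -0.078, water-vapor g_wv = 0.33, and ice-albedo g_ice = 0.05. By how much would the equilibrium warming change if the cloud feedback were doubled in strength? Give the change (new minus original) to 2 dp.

6.95 K

Original: g = 0.463, ΔT = 8.71/(1−0.463) = 16.2197 K.
With doubled cloud: g' = 0.624, ΔT' = 8.71/(1−0.624) = 23.1649 K.
Change = 23.1649 − 16.2197 = 6.95 K.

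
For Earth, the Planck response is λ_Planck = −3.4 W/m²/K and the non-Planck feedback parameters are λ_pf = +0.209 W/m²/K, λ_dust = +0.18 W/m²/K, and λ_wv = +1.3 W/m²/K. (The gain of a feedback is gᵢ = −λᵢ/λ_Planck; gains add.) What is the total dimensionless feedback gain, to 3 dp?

0.497

Convert to gains: g_pf = 0.209/3.4 = 0.06147; g_dust = 0.18/3.4 = 0.05294; g_wv = 1.3/3.4 = 0.3824.
Total gain g = 0.49681.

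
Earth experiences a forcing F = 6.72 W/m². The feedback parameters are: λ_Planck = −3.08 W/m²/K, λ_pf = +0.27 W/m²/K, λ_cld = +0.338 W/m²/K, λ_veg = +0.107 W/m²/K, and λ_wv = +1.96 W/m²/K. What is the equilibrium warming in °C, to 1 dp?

16.6 °C

Net feedback parameter λ = (−3.08) + (+0.27) + (+0.338) + (+0.107) + (+1.96) = -0.405 W/m²/K.
ΔT = −F/λ = −6.72/(-0.405) = 16.6 °C.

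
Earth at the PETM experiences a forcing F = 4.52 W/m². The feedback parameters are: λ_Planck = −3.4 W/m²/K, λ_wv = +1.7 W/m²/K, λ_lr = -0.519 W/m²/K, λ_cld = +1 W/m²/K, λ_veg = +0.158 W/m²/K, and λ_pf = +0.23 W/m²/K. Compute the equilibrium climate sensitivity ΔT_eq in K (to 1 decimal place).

5.4 K

Net feedback parameter λ = (−3.4) + (+1.7) + (-0.519) + (+1) + (+0.158) + (+0.23) = -0.831 W/m²/K.
ΔT = −F/λ = −4.52/(-0.831) = 5.4 K.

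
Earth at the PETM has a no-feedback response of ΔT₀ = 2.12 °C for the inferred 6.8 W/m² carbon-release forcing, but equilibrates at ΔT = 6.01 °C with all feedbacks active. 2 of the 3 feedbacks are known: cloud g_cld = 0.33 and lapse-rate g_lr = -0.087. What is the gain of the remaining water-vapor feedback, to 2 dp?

0.40

Amplification A = ΔT/ΔT₀ = 6.01/2.12 = 2.835.
Total gain g = 1 − 1/A = 1 − 1/2.835 = 0.6473.
Known gains sum to 0.33 − 0.087 = 0.243.
g_wv = 0.6473 − 0.243 = 0.40.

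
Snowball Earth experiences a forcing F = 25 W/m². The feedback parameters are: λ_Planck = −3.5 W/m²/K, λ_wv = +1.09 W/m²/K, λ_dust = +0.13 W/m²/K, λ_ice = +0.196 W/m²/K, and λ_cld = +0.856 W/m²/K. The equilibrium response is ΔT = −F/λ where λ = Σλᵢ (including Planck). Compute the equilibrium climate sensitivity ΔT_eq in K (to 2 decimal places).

20.36 K

Net feedback parameter λ = (−3.5) + (+1.09) + (+0.13) + (+0.196) + (+0.856) = -1.228 W/m²/K.
ΔT = −F/λ = −25/(-1.228) = 20.36 K.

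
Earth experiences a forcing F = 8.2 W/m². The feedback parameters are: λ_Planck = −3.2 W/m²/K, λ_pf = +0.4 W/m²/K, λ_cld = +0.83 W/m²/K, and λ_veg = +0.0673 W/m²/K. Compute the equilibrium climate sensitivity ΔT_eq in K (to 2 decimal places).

4.31 K

Net feedback parameter λ = (−3.2) + (+0.4) + (+0.83) + (+0.0673) = -1.9027 W/m²/K.
ΔT = −F/λ = −8.2/(-1.9027) = 4.31 K.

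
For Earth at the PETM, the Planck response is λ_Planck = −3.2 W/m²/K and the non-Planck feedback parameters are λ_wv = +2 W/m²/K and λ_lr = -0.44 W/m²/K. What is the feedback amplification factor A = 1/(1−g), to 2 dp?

Convert to gains: g_wv = 2/3.2 = 0.625; g_lr = -0.44/3.2 = -0.1375.
Total gain g = 0.4875.
A = 1/(1 − 0.4875) = 1.95.

1.95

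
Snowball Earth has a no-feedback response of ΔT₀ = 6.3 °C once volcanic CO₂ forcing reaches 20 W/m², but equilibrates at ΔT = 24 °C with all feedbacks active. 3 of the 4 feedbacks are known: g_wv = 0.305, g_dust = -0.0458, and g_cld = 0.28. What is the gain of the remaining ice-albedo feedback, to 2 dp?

Amplification A = ΔT/ΔT₀ = 24/6.3 = 3.81.
Total gain g = 1 − 1/A = 1 − 1/3.81 = 0.7375.
Known gains sum to 0.305 − 0.0458 + 0.28 = 0.5392.
g_ice = 0.7375 − 0.5392 = 0.20.

0.20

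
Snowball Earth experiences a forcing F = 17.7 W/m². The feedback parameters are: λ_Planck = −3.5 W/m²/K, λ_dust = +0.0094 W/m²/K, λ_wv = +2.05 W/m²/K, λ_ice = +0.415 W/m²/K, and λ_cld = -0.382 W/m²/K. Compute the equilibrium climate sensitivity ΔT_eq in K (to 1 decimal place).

12.6 K

Net feedback parameter λ = (−3.5) + (+0.0094) + (+2.05) + (+0.415) + (-0.382) = -1.4076 W/m²/K.
ΔT = −F/λ = −17.7/(-1.4076) = 12.6 K.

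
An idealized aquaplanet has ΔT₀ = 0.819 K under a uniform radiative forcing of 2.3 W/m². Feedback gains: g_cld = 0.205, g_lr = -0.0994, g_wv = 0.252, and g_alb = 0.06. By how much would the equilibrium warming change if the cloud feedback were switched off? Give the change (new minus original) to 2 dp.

Original: g = 0.4176, ΔT = 0.819/(1−0.4176) = 1.4062 K.
Without cloud: g' = 0.2126, ΔT' = 0.819/(1−0.2126) = 1.0401 K.
Change = 1.0401 − 1.4062 = -0.37 K.

-0.37 K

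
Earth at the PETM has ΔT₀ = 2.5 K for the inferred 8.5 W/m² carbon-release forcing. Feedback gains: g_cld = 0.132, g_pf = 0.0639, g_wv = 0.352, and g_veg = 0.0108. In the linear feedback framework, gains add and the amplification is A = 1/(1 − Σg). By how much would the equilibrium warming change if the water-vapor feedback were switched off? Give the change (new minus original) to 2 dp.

Original: g = 0.5587, ΔT = 2.5/(1−0.5587) = 5.6651 K.
Without water-vapor: g' = 0.2067, ΔT' = 2.5/(1−0.2067) = 3.1514 K.
Change = 3.1514 − 5.6651 = -2.51 K.

-2.51 K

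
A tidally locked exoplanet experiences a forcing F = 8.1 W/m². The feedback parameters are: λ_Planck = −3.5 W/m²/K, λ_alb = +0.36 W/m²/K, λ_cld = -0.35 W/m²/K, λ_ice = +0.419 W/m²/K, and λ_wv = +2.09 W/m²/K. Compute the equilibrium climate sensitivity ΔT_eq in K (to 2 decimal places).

8.26 K

Net feedback parameter λ = (−3.5) + (+0.36) + (-0.35) + (+0.419) + (+2.09) = -0.981 W/m²/K.
ΔT = −F/λ = −8.1/(-0.981) = 8.26 K.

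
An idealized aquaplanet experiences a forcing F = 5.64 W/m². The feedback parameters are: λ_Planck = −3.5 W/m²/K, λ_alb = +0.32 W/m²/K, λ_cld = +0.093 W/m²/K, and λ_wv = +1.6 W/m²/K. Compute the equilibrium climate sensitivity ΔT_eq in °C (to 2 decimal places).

Net feedback parameter λ = (−3.5) + (+0.32) + (+0.093) + (+1.6) = -1.487 W/m²/K.
ΔT = −F/λ = −5.64/(-1.487) = 3.79 °C.

3.79 °C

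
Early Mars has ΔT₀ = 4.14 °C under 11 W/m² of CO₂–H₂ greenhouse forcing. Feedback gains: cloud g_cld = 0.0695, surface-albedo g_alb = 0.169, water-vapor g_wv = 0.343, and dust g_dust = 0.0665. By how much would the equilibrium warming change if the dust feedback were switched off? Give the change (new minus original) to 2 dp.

Original: g = 0.648, ΔT = 4.14/(1−0.648) = 11.7614 °C.
Without dust: g' = 0.5815, ΔT' = 4.14/(1−0.5815) = 9.8925 °C.
Change = 9.8925 − 11.7614 = -1.87 °C.

-1.87 °C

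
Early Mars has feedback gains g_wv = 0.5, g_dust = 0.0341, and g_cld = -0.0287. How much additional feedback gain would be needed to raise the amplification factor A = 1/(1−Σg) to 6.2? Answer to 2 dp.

0.33

Current total gain = 0.5054.
Target gain for A = 6.2: g* = 1 − 1/6.2 = 0.8387.
Additional gain needed = 0.8387 − 0.5054 = 0.33.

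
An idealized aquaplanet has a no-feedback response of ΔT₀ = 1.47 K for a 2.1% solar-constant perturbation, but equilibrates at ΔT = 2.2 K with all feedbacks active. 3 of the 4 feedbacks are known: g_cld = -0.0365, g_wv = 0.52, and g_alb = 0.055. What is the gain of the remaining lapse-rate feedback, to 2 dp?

-0.21

Amplification A = ΔT/ΔT₀ = 2.2/1.47 = 1.497.
Total gain g = 1 − 1/A = 1 − 1/1.497 = 0.332.
Known gains sum to -0.0365 + 0.52 + 0.055 = 0.5385.
g_lr = 0.332 − 0.5385 = -0.21.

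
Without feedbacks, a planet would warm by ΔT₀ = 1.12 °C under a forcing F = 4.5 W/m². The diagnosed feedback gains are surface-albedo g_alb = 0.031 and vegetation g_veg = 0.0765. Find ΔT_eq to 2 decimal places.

1.25 °C

Total gain g = 0.031 + 0.0765 = 0.1075.
Amplification A = 1/(1 − 0.1075) = 1.12.
ΔT = 1.12 × 1.12 = 1.25 °C.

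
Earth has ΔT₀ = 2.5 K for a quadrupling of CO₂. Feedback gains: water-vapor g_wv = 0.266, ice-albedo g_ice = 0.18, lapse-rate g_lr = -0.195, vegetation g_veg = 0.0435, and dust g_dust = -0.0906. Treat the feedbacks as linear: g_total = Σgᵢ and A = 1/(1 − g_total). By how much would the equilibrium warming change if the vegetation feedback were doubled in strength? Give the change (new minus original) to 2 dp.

Original: g = 0.2039, ΔT = 2.5/(1−0.2039) = 3.1403 K.
With doubled vegetation: g' = 0.2474, ΔT' = 2.5/(1−0.2474) = 3.3218 K.
Change = 3.3218 − 3.1403 = 0.18 K.

0.18 K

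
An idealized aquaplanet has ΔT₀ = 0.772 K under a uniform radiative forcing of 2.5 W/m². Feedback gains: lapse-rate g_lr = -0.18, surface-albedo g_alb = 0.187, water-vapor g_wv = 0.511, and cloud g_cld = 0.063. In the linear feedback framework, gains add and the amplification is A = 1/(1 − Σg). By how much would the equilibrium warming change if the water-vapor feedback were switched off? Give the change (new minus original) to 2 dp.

Original: g = 0.581, ΔT = 0.772/(1−0.581) = 1.8425 K.
Without water-vapor: g' = 0.07, ΔT' = 0.772/(1−0.07) = 0.8301 K.
Change = 0.8301 − 1.8425 = -1.01 K.

-1.01 K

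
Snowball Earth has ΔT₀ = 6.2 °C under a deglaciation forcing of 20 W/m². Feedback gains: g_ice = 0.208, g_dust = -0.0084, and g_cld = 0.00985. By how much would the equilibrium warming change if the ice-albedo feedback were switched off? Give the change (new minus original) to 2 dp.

Original: g = 0.20945, ΔT = 6.2/(1−0.20945) = 7.8426 °C.
Without ice-albedo: g' = 0.00145, ΔT' = 6.2/(1−0.00145) = 6.2090 °C.
Change = 6.2090 − 7.8426 = -1.63 °C.

-1.63 °C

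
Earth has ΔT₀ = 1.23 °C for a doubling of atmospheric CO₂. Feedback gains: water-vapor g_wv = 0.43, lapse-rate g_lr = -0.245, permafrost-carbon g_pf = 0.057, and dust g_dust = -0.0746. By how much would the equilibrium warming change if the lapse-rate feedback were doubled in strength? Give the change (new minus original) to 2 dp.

Original: g = 0.1674, ΔT = 1.23/(1−0.1674) = 1.4773 °C.
With doubled lapse-rate: g' = -0.0776, ΔT' = 1.23/(1+0.0776) = 1.1414 °C.
Change = 1.1414 − 1.4773 = -0.34 °C.

-0.34 °C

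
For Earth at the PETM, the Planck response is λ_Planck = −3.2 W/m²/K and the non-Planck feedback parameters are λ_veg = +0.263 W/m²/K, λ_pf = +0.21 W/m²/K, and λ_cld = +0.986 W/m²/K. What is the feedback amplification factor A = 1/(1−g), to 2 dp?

1.84

Convert to gains: g_veg = 0.263/3.2 = 0.08219; g_pf = 0.21/3.2 = 0.06562; g_cld = 0.986/3.2 = 0.3081.
Total gain g = 0.45591.
A = 1/(1 − 0.45591) = 1.84.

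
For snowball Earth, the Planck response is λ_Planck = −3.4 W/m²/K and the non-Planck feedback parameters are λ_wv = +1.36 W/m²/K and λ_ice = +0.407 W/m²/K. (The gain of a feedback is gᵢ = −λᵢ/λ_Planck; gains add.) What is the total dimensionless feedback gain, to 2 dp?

Convert to gains: g_wv = 1.36/3.4 = 0.4; g_ice = 0.407/3.4 = 0.1197.
Total gain g = 0.5197.

0.52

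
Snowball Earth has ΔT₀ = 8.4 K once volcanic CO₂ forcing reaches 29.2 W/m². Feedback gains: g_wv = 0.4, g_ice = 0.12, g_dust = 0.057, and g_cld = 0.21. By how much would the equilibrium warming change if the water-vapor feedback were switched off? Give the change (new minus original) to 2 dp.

Original: g = 0.787, ΔT = 8.4/(1−0.787) = 39.4366 K.
Without water-vapor: g' = 0.387, ΔT' = 8.4/(1−0.387) = 13.7031 K.
Change = 13.7031 − 39.4366 = -25.73 K.

-25.73 K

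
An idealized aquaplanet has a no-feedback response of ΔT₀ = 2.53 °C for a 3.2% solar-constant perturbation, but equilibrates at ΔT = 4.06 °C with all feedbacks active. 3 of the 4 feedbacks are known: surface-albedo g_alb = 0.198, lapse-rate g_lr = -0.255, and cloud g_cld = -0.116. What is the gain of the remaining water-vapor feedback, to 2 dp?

0.55

Amplification A = ΔT/ΔT₀ = 4.06/2.53 = 1.605.
Total gain g = 1 − 1/A = 1 − 1/1.605 = 0.3769.
Known gains sum to 0.198 − 0.255 − 0.116 = -0.173.
g_wv = 0.3769 + 0.173 = 0.55.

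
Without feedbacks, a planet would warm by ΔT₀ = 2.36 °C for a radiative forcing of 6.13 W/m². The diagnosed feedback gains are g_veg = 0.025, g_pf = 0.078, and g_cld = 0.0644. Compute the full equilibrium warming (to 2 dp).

2.83 °C

Total gain g = 0.025 + 0.078 + 0.0644 = 0.1674.
Amplification A = 1/(1 − 0.1674) = 1.201.
ΔT = 2.36 × 1.201 = 2.83 °C.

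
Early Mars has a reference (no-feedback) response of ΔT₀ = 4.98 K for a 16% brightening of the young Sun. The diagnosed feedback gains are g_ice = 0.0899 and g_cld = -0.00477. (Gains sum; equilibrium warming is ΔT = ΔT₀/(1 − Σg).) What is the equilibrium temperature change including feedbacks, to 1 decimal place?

Total gain g = 0.0899 − 0.00477 = 0.08513.
Amplification A = 1/(1 − 0.08513) = 1.093.
ΔT = 4.98 × 1.093 = 5.4 K.

5.4 K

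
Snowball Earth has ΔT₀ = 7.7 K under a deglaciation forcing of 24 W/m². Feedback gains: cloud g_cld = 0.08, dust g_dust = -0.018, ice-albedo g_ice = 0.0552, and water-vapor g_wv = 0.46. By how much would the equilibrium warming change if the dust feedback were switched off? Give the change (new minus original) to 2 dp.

0.81 K

Original: g = 0.5772, ΔT = 7.7/(1−0.5772) = 18.2119 K.
Without dust: g' = 0.5952, ΔT' = 7.7/(1−0.5952) = 19.0217 K.
Change = 19.0217 − 18.2119 = 0.81 K.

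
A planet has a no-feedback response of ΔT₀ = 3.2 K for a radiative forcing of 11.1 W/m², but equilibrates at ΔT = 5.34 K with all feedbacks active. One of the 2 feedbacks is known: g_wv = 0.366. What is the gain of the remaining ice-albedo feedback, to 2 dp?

0.03

Amplification A = ΔT/ΔT₀ = 5.34/3.2 = 1.669.
Total gain g = 1 − 1/A = 1 − 1/1.669 = 0.4008.
The known gain is 0.366.
g_ice = 0.4008 − 0.366 = 0.03.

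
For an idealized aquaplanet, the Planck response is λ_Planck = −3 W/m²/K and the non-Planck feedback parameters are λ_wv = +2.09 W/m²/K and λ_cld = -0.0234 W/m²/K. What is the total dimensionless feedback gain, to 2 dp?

Convert to gains: g_wv = 2.09/3 = 0.6967; g_cld = -0.0234/3 = -0.0078.
Total gain g = 0.6889.

0.69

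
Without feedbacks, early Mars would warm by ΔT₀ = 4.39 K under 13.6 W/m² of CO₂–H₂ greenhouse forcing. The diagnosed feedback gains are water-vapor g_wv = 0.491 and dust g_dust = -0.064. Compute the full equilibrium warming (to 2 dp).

Total gain g = 0.491 − 0.064 = 0.427.
Amplification A = 1/(1 − 0.427) = 1.745.
ΔT = 4.39 × 1.745 = 7.66 K.

7.66 K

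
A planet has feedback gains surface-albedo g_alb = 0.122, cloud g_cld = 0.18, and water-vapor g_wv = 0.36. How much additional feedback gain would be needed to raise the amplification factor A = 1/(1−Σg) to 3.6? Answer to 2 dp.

0.06

Current total gain = 0.662.
Target gain for A = 3.6: g* = 1 − 1/3.6 = 0.7222.
Additional gain needed = 0.7222 − 0.662 = 0.06.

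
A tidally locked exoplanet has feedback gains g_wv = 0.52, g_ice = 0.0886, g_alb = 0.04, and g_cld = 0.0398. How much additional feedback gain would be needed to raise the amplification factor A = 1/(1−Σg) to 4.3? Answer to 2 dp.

Current total gain = 0.6884.
Target gain for A = 4.3: g* = 1 − 1/4.3 = 0.7674.
Additional gain needed = 0.7674 − 0.6884 = 0.08.

0.08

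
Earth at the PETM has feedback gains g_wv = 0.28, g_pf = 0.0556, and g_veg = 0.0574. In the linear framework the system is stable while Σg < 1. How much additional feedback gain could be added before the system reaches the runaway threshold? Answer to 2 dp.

0.61

Current total gain = 0.28 + 0.0556 + 0.0574 = 0.393.
Margin to runaway = 1 − 0.393 = 0.61.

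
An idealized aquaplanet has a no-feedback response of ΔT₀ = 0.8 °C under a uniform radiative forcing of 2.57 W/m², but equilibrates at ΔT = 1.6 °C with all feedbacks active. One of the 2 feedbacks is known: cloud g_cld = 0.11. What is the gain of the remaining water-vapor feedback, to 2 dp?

0.39

Amplification A = ΔT/ΔT₀ = 1.6/0.8 = 2.
Total gain g = 1 − 1/A = 1 − 1/2 = 0.5.
The known gain is 0.11.
g_wv = 0.5 − 0.11 = 0.39.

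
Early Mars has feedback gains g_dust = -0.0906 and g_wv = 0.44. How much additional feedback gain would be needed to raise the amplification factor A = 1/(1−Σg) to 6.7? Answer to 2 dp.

Current total gain = 0.3494.
Target gain for A = 6.7: g* = 1 − 1/6.7 = 0.8507.
Additional gain needed = 0.8507 − 0.3494 = 0.50.

0.50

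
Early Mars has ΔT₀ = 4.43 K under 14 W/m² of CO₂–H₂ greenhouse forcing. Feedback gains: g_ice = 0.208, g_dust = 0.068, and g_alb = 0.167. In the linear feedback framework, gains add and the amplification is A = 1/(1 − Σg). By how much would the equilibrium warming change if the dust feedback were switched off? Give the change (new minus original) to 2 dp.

Original: g = 0.443, ΔT = 4.43/(1−0.443) = 7.9533 K.
Without dust: g' = 0.375, ΔT' = 4.43/(1−0.375) = 7.0880 K.
Change = 7.0880 − 7.9533 = -0.87 K.

-0.87 K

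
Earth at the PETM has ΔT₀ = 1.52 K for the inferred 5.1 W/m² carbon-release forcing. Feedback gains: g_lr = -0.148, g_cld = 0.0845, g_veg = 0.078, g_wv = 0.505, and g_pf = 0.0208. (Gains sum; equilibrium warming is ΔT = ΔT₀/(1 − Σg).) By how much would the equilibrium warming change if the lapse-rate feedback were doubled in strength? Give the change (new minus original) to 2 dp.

Original: g = 0.5403, ΔT = 1.52/(1−0.5403) = 3.3065 K.
With doubled lapse-rate: g' = 0.3923, ΔT' = 1.52/(1−0.3923) = 2.5012 K.
Change = 2.5012 − 3.3065 = -0.81 K.

-0.81 K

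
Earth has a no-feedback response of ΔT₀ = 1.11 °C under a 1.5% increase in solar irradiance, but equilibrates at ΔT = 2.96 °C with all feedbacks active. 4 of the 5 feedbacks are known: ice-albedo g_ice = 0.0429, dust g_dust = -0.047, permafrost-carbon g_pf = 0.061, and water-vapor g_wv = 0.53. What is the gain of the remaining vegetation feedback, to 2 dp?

Amplification A = ΔT/ΔT₀ = 2.96/1.11 = 2.667.
Total gain g = 1 − 1/A = 1 − 1/2.667 = 0.625.
Known gains sum to 0.0429 − 0.047 + 0.061 + 0.53 = 0.5869.
g_veg = 0.625 − 0.5869 = 0.04.

0.04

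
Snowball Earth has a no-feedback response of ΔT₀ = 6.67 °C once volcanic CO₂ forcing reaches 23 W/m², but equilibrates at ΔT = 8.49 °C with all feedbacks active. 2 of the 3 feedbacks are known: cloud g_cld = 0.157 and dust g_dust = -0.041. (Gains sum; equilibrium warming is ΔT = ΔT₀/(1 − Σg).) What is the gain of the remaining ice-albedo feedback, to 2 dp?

Amplification A = ΔT/ΔT₀ = 8.49/6.67 = 1.273.
Total gain g = 1 − 1/A = 1 − 1/1.273 = 0.2145.
Known gains sum to 0.157 − 0.041 = 0.116.
g_ice = 0.2145 − 0.116 = 0.10.

0.10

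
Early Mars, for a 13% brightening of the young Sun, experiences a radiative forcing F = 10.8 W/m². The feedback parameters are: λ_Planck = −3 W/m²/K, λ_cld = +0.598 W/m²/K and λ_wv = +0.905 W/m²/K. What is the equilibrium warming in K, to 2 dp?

Net feedback parameter λ = (−3) + (+0.598) + (+0.905) = -1.497 W/m²/K.
ΔT = −F/λ = −10.8/(-1.497) = 7.21 K.

7.21 K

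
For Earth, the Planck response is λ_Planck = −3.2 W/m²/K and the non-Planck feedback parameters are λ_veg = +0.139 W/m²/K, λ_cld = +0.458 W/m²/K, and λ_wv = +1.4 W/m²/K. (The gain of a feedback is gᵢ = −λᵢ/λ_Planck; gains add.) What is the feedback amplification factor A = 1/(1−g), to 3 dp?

2.660

Convert to gains: g_veg = 0.139/3.2 = 0.04344; g_cld = 0.458/3.2 = 0.1431; g_wv = 1.4/3.2 = 0.4375.
Total gain g = 0.62404.
A = 1/(1 − 0.62404) = 2.660.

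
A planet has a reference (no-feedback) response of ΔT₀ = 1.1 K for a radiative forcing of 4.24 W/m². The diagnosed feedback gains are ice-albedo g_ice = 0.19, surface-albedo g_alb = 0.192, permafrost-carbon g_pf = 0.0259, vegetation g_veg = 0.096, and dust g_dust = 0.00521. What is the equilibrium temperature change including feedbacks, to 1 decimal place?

2.2 K

Total gain g = 0.19 + 0.192 + 0.0259 + 0.096 + 0.00521 = 0.50911.
Amplification A = 1/(1 − 0.50911) = 2.037.
ΔT = 1.1 × 2.037 = 2.2 K.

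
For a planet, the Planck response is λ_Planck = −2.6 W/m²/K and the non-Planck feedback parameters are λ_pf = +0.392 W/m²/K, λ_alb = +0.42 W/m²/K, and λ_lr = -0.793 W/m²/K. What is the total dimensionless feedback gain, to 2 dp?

0.01

Convert to gains: g_pf = 0.392/2.6 = 0.1508; g_alb = 0.42/2.6 = 0.1615; g_lr = -0.793/2.6 = -0.305.
Total gain g = 0.0073.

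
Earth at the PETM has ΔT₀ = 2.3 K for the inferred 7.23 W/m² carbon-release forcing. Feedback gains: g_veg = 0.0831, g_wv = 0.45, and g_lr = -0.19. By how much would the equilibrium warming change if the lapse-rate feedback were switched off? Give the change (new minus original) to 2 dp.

1.42 K

Original: g = 0.3431, ΔT = 2.3/(1−0.3431) = 3.5013 K.
Without lapse-rate: g' = 0.5331, ΔT' = 2.3/(1−0.5331) = 4.9261 K.
Change = 4.9261 − 3.5013 = 1.42 K.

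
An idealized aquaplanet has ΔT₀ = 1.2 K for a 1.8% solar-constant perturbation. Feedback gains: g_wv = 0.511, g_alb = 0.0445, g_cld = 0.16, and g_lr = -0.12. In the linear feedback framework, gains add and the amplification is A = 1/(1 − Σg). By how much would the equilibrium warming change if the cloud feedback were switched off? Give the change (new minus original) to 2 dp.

-0.84 K

Original: g = 0.5955, ΔT = 1.2/(1−0.5955) = 2.9666 K.
Without cloud: g' = 0.4355, ΔT' = 1.2/(1−0.4355) = 2.1258 K.
Change = 2.1258 − 2.9666 = -0.84 K.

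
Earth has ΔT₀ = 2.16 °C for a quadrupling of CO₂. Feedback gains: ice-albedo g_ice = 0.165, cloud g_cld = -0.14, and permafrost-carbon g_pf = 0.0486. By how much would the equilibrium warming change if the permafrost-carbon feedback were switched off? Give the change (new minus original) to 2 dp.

Original: g = 0.0736, ΔT = 2.16/(1−0.0736) = 2.3316 °C.
Without permafrost-carbon: g' = 0.025, ΔT' = 2.16/(1−0.025) = 2.2154 °C.
Change = 2.2154 − 2.3316 = -0.12 °C.

-0.12 °C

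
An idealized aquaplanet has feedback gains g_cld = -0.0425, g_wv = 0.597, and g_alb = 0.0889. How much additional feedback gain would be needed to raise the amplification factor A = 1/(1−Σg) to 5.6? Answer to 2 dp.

0.18

Current total gain = 0.6434.
Target gain for A = 5.6: g* = 1 − 1/5.6 = 0.8214.
Additional gain needed = 0.8214 − 0.6434 = 0.18.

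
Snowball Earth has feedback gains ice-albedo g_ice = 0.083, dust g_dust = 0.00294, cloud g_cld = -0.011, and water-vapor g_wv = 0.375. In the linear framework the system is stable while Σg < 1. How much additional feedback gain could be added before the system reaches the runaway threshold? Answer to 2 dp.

Current total gain = 0.083 + 0.00294 − 0.011 + 0.375 = 0.44994.
Margin to runaway = 1 − 0.44994 = 0.55.

0.55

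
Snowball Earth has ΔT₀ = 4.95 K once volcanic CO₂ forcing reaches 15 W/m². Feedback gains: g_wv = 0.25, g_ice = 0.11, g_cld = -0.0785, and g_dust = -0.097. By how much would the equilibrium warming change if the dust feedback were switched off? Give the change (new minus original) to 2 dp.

0.82 K

Original: g = 0.1845, ΔT = 4.95/(1−0.1845) = 6.0699 K.
Without dust: g' = 0.2815, ΔT' = 4.95/(1−0.2815) = 6.8894 K.
Change = 6.8894 − 6.0699 = 0.82 K.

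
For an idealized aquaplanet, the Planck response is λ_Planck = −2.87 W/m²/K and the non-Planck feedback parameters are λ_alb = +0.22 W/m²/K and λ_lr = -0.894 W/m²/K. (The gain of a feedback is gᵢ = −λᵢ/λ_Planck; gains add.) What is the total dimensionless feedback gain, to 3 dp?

Convert to gains: g_alb = 0.22/2.87 = 0.07666; g_lr = -0.894/2.87 = -0.3115.
Total gain g = -0.23484.

-0.235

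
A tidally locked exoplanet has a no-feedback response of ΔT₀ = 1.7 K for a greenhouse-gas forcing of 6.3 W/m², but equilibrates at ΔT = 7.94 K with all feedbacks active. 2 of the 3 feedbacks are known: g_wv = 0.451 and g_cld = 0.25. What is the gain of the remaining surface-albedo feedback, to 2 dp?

Amplification A = ΔT/ΔT₀ = 7.94/1.7 = 4.671.
Total gain g = 1 − 1/A = 1 − 1/4.671 = 0.7859.
Known gains sum to 0.451 + 0.25 = 0.701.
g_alb = 0.7859 − 0.701 = 0.08.

0.08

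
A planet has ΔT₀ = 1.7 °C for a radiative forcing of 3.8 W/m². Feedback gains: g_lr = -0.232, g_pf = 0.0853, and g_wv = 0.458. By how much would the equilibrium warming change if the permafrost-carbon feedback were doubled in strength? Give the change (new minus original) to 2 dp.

Original: g = 0.3113, ΔT = 1.7/(1−0.3113) = 2.4684 °C.
With doubled permafrost-carbon: g' = 0.3966, ΔT' = 1.7/(1−0.3966) = 2.8174 °C.
Change = 2.8174 − 2.4684 = 0.35 °C.

0.35 °C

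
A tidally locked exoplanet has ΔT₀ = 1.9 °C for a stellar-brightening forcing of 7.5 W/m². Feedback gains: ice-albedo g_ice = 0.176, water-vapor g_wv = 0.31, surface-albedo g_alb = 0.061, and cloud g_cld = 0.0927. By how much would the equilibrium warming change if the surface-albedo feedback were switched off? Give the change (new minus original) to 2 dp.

-0.76 °C

Original: g = 0.6397, ΔT = 1.9/(1−0.6397) = 5.2734 °C.
Without surface-albedo: g' = 0.5787, ΔT' = 1.9/(1−0.5787) = 4.5099 °C.
Change = 4.5099 − 5.2734 = -0.76 °C.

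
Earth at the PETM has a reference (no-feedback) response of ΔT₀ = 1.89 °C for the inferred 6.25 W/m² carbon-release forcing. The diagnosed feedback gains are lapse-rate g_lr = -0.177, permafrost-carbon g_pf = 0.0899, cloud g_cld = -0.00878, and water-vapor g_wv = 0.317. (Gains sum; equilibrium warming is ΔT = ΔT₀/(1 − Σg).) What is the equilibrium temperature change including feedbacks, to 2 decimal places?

2.43 °C

Total gain g = -0.177 + 0.0899 − 0.00878 + 0.317 = 0.22112.
Amplification A = 1/(1 − 0.22112) = 1.284.
ΔT = 1.89 × 1.284 = 2.43 °C.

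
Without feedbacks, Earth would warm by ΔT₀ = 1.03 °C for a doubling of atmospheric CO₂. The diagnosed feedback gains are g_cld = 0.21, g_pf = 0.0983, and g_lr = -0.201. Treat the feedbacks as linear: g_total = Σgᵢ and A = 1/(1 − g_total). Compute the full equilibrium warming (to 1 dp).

Total gain g = 0.21 + 0.0983 − 0.201 = 0.1073.
Amplification A = 1/(1 − 0.1073) = 1.12.
ΔT = 1.03 × 1.12 = 1.2 °C.

1.2 °C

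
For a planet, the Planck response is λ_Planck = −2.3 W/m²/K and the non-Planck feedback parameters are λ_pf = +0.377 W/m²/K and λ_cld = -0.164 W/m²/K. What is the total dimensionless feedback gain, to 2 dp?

Convert to gains: g_pf = 0.377/2.3 = 0.1639; g_cld = -0.164/2.3 = -0.0713.
Total gain g = 0.0926.

0.09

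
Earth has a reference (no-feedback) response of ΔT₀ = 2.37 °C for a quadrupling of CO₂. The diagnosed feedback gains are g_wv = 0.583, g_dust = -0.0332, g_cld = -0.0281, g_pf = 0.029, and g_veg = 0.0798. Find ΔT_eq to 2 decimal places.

6.41 °C

Total gain g = 0.583 − 0.0332 − 0.0281 + 0.029 + 0.0798 = 0.6305.
Amplification A = 1/(1 − 0.6305) = 2.706.
ΔT = 2.37 × 2.706 = 6.41 °C.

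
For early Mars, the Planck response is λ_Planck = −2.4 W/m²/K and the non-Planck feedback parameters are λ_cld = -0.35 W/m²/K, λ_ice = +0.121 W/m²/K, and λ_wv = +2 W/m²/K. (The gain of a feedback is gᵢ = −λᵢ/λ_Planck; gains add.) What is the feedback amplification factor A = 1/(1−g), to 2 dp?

Convert to gains: g_cld = -0.35/2.4 = -0.1458; g_ice = 0.121/2.4 = 0.05042; g_wv = 2/2.4 = 0.8333.
Total gain g = 0.73792.
A = 1/(1 − 0.73792) = 3.82.

3.82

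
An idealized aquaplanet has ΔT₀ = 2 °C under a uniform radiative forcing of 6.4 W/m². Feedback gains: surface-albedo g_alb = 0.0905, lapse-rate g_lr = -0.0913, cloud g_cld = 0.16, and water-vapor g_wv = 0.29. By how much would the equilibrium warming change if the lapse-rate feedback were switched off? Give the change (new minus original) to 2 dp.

0.72 °C

Original: g = 0.4492, ΔT = 2/(1−0.4492) = 3.6311 °C.
Without lapse-rate: g' = 0.5405, ΔT' = 2/(1−0.5405) = 4.3526 °C.
Change = 4.3526 − 3.6311 = 0.72 °C.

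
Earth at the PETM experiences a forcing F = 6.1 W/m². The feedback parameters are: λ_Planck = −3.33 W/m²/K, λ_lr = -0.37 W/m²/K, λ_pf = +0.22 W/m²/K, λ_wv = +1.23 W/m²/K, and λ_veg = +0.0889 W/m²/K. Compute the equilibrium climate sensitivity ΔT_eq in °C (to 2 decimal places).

Net feedback parameter λ = (−3.33) + (-0.37) + (+0.22) + (+1.23) + (+0.0889) = -2.1611 W/m²/K.
ΔT = −F/λ = −6.1/(-2.1611) = 2.82 °C.

2.82 °C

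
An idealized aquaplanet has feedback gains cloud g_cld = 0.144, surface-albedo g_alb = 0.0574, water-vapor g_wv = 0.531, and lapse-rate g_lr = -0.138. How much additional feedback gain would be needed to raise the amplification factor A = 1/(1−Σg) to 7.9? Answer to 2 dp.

Current total gain = 0.5944.
Target gain for A = 7.9: g* = 1 − 1/7.9 = 0.8734.
Additional gain needed = 0.8734 − 0.5944 = 0.28.

0.28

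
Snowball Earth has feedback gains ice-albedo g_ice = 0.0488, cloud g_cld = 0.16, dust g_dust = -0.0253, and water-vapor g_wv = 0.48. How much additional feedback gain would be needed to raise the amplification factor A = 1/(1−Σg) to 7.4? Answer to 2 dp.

0.20

Current total gain = 0.6635.
Target gain for A = 7.4: g* = 1 − 1/7.4 = 0.8649.
Additional gain needed = 0.8649 − 0.6635 = 0.20.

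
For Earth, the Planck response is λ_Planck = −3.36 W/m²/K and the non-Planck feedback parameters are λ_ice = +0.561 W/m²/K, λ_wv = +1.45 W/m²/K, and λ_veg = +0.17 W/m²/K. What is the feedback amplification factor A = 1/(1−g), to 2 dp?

2.85

Convert to gains: g_ice = 0.561/3.36 = 0.167; g_wv = 1.45/3.36 = 0.4315; g_veg = 0.17/3.36 = 0.0506.
Total gain g = 0.6491.
A = 1/(1 − 0.6491) = 2.85.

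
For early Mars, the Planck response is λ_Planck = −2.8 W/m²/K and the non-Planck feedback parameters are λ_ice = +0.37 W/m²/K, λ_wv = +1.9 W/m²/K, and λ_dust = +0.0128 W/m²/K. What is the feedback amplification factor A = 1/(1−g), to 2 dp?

5.41

Convert to gains: g_ice = 0.37/2.8 = 0.1321; g_wv = 1.9/2.8 = 0.6786; g_dust = 0.0128/2.8 = 0.004571.
Total gain g = 0.815271.
A = 1/(1 − 0.815271) = 5.41.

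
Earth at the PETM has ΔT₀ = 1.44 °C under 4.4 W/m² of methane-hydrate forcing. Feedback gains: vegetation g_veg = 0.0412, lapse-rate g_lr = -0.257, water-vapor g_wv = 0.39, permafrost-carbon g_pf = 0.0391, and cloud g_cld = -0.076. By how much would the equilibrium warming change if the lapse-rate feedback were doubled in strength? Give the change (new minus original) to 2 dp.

-0.38 °C

Original: g = 0.1373, ΔT = 1.44/(1−0.1373) = 1.6692 °C.
With doubled lapse-rate: g' = -0.1197, ΔT' = 1.44/(1+0.1197) = 1.2861 °C.
Change = 1.2861 − 1.6692 = -0.38 °C.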